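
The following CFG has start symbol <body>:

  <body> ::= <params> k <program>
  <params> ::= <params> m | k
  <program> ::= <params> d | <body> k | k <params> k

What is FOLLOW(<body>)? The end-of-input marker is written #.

{ #, k }

<body> is the start symbol, so # ∈ FOLLOW(<body>).
In <program> ::= <body> k: add FIRST(k) = { k }.
Union: FOLLOW(<body>) = { #, k }.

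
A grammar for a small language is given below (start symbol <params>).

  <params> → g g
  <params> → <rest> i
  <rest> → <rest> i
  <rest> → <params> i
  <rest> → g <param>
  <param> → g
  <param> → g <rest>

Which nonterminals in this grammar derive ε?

{ } (none)

No nonterminal has an empty production or an RHS whose symbols are all nullable.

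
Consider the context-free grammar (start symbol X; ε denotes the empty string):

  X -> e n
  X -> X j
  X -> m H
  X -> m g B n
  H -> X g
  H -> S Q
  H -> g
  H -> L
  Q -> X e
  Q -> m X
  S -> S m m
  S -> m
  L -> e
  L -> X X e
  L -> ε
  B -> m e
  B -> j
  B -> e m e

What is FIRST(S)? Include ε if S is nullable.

{ m }

From S -> S m m: add FIRST(S) = { m }.
S -> m contributes {m}.
Union: FIRST(S) = { m }.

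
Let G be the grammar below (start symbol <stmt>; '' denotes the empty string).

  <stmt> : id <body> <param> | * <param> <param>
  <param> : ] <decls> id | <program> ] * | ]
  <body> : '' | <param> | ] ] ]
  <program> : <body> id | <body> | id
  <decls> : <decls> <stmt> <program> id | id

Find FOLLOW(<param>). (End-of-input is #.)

In <stmt> : id <body> <param>: <param> is at the end, add FOLLOW(<stmt>) = { #, ], id }.
In <stmt> : * <param> <param>: add FIRST(<param>) = { ], id }.
In <stmt> : * <param> <param>: <param> is at the end, add FOLLOW(<stmt>) = { #, ], id }.
In <body> : <param>: <param> is at the end, add FOLLOW(<body>) = { ], id }.
Union: FOLLOW(<param>) = { #, ], id }.

{ #, ], id }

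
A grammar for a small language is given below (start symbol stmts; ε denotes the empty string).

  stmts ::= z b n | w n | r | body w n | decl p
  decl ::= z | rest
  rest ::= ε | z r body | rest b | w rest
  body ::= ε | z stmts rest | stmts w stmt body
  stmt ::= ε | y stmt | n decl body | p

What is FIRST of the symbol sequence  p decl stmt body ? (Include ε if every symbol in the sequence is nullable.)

{ p }

p is a terminal; add {p} and stop.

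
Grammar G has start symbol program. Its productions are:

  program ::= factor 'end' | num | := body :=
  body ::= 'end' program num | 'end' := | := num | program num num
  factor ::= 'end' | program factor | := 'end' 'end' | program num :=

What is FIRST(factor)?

factor ::= 'end' contributes {'end'}.
From factor ::= program factor: add FIRST(program) = { 'end', :=, num }.
factor ::= := 'end' 'end' contributes {:=}.
From factor ::= program num :=: add FIRST(program) = { 'end', :=, num }.
Union: FIRST(factor) = { 'end', :=, num }.

{ 'end', :=, num }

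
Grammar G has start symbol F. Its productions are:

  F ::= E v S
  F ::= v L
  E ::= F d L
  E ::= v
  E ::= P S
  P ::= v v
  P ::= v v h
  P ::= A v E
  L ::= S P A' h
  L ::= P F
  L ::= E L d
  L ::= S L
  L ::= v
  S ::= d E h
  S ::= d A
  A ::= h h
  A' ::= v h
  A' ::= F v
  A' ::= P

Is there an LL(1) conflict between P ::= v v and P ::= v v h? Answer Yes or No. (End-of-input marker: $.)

Yes

FIRST(v v) = { v } and FIRST(v v h) = { v }.
Both contain v, so the two alternatives are not disjoint — LL(1) conflict.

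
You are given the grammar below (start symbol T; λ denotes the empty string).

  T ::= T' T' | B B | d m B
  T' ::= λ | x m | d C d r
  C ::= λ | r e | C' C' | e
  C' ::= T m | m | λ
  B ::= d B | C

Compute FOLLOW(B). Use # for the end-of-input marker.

{ #, d, e, m, r, x }

In T ::= B B: add FIRST(B)\{λ} = { d, e, m, r, x }.
  Since B is nullable, also add FOLLOW(T) = { #, m }.
In T ::= B B: B is at the end, add FOLLOW(T) = { #, m }.
In T ::= d m B: B is at the end, add FOLLOW(T) = { #, m }.
In B ::= d B: B is at the end, add FOLLOW(B) = { #, d, e, m, r, x }.
Union: FOLLOW(B) = { #, d, e, m, r, x }.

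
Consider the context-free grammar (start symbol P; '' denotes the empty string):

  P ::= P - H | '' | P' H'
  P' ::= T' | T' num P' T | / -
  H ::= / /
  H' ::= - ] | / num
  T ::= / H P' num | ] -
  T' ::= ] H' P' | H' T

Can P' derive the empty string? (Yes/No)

Nullable nonterminals: P.
No production of P' has an RHS whose symbols are all nullable, so P' is not nullable.

No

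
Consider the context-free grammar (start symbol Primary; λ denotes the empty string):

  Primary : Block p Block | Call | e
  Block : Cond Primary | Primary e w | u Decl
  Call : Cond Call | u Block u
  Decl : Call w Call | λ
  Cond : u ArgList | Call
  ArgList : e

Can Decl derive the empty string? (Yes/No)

Decl has an λ-production, so Decl ⇒ λ.

Yes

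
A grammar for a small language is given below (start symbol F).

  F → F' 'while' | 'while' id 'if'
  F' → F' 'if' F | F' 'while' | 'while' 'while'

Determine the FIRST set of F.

{ 'while' }

From F → F' 'while': add FIRST(F') = { 'while' }.
F → 'while' id 'if' contributes {'while'}.
Union: FIRST(F) = { 'while' }.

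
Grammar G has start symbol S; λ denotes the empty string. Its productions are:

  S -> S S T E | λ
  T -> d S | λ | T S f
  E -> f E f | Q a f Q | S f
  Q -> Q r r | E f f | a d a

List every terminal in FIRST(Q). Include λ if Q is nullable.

{ a, d, f }

From Q -> Q r r: add FIRST(Q) = { a, d, f }.
From Q -> E f f: add FIRST(E) = { a, d, f }.
Q -> a d a contributes {a}.
Union: FIRST(Q) = { a, d, f }.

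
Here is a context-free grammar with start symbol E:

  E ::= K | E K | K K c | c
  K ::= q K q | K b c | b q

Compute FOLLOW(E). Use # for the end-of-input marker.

{ #, b, q }

E is the start symbol, so # ∈ FOLLOW(E).
In E ::= E K: add FIRST(K) = { b, q }.
Union: FOLLOW(E) = { #, b, q }.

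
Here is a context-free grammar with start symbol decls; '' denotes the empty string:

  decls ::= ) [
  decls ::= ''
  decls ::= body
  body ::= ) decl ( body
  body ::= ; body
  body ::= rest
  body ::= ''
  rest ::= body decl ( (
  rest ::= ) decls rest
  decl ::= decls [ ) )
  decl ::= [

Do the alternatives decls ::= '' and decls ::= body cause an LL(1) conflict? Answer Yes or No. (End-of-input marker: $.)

Yes

FIRST('') = { '' } and FIRST(body) = { ), ;, [, '' }.
Both alternatives are nullable, violating the LL(1) condition.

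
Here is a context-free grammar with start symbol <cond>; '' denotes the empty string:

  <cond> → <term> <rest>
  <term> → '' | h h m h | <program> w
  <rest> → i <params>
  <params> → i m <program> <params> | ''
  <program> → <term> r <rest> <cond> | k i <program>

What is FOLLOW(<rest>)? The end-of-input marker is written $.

In <cond> → <term> <rest>: <rest> is at the end, add FOLLOW(<cond>) = { $, h, i, k, r, w }.
In <program> → <term> r <rest> <cond>: add FIRST(<cond>) = { h, i, k, r }.
Union: FOLLOW(<rest>) = { $, h, i, k, r, w }.

{ $, h, i, k, r, w }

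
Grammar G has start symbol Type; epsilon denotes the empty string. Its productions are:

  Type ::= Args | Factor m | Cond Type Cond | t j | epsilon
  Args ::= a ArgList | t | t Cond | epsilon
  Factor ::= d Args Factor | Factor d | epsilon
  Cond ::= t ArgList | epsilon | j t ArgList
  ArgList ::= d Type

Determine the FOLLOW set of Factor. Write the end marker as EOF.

{ d, m }

In Type ::= Factor m: add FIRST(m) = { m }.
In Factor ::= d Args Factor: Factor is at the end, add FOLLOW(Factor) = { d, m }.
In Factor ::= Factor d: add FIRST(d) = { d }.
Union: FOLLOW(Factor) = { d, m }.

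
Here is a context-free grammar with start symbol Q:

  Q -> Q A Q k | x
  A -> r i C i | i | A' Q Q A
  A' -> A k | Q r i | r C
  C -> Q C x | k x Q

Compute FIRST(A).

A -> r i C i contributes {r}.
A -> i contributes {i}.
From A -> A' Q Q A: add FIRST(A') = { i, r, x }.
Union: FIRST(A) = { i, r, x }.

{ i, r, x }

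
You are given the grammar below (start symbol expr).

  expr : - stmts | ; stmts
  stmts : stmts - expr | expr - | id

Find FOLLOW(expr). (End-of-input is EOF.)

expr is the start symbol, so EOF ∈ FOLLOW(expr).
In stmts : stmts - expr: expr is at the end, add FOLLOW(stmts) = { EOF, - }.
In stmts : expr -: add FIRST(-) = { - }.
Union: FOLLOW(expr) = { EOF, - }.

{ EOF, - }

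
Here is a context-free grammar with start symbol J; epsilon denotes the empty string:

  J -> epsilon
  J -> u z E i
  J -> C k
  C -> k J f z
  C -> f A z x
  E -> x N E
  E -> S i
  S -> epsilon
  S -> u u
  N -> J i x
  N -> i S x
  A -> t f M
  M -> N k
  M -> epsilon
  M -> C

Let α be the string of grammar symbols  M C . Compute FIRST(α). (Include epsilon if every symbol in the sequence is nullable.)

Add FIRST(M)\{epsilon} = { f, i, k, u }; M is nullable, continue.
Add FIRST(C) = { f, k }; C is not nullable, stop.

{ f, i, k, u }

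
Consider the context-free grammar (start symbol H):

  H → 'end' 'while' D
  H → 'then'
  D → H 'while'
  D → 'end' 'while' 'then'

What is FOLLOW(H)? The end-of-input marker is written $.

{ $, 'while' }

H is the start symbol, so $ ∈ FOLLOW(H).
In D → H 'while': add FIRST('while') = { 'while' }.
Union: FOLLOW(H) = { $, 'while' }.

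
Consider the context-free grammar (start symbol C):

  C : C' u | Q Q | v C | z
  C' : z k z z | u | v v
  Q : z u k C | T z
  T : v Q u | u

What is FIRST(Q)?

Q : z u k C contributes {z}.
From Q : T z: add FIRST(T) = { u, v }.
Union: FIRST(Q) = { u, v, z }.

{ u, v, z }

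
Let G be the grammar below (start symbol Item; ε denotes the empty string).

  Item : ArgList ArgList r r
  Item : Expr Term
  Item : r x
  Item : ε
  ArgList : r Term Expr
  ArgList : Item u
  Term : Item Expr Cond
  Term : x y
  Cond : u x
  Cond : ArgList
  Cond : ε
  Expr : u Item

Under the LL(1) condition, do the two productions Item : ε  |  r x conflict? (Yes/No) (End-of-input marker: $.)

Yes

FIRST(ε) = { ε } and FIRST(r x) = { r }.
The first alternative is nullable and FOLLOW(Item) = { $, r, u, x } shares r with FIRST of the second — conflict.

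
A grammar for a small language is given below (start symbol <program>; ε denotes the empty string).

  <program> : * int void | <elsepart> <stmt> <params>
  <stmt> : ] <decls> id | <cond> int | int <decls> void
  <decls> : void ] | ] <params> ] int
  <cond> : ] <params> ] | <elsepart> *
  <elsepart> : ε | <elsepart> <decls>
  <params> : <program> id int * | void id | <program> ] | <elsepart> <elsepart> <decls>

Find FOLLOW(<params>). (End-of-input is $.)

{ $, ], id }

In <program> : <elsepart> <stmt> <params>: <params> is at the end, add FOLLOW(<program>) = { $, ], id }.
In <decls> : ] <params> ] int: add FIRST(] int) = { ] }.
In <cond> : ] <params> ]: add FIRST(]) = { ] }.
Union: FOLLOW(<params>) = { $, ], id }.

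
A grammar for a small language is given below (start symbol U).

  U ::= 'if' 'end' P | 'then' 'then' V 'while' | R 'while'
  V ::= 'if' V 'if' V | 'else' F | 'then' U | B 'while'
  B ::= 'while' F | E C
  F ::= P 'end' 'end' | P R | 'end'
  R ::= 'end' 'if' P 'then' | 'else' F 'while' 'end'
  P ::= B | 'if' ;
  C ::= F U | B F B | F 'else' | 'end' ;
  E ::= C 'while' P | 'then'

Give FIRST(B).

B ::= 'while' F contributes {'while'}.
From B ::= E C: add FIRST(E) = { 'end', 'if', 'then', 'while' }.
Union: FIRST(B) = { 'end', 'if', 'then', 'while' }.

{ 'end', 'if', 'then', 'while' }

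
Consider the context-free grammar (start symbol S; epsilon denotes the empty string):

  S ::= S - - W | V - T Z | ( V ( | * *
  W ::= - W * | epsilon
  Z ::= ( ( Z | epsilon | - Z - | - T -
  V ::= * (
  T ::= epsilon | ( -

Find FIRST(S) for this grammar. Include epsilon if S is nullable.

From S ::= S - - W: add FIRST(S) = { (, * }.
From S ::= V - T Z: add FIRST(V) = { * }.
S ::= ( V ( contributes {(}.
S ::= * * contributes {*}.
Union: FIRST(S) = { (, * }.

{ (, * }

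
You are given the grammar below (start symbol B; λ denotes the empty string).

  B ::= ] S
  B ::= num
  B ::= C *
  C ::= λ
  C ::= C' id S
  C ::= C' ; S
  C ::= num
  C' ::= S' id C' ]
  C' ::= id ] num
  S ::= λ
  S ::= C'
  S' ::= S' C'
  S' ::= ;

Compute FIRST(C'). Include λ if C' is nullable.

{ ;, id }

From C' ::= S' id C' ]: add FIRST(S') = { ; }.
C' ::= id ] num contributes {id}.
Union: FIRST(C') = { ;, id }.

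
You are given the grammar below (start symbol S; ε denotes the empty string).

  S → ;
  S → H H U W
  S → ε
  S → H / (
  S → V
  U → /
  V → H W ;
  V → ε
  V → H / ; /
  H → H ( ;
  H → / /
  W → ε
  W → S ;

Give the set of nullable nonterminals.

{ S, V, W }

Directly nullable (have an ε-production): S, V, W.
No other nonterminal has a production whose RHS symbols are all nullable.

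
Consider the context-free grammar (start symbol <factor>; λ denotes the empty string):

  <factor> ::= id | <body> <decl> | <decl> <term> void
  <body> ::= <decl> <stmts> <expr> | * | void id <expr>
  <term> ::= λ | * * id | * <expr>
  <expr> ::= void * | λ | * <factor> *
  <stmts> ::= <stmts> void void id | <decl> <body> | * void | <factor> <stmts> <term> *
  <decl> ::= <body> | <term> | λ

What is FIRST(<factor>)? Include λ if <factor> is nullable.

<factor> ::= id contributes {id}.
From <factor> ::= <body> <decl>: add FIRST(<body>) = { *, id, void }.
From <factor> ::= <decl> <term> void: <decl>, <term> nullable, take FIRST(<decl>) ∪ FIRST(<term>) ∪ {void} = { *, id, void }.
Union: FIRST(<factor>) = { *, id, void }.

{ *, id, void }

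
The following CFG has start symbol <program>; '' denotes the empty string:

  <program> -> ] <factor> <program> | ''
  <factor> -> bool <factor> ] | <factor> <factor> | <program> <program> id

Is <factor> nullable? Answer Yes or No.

Nullable nonterminals: <program>.
No production of <factor> has an RHS whose symbols are all nullable, so <factor> is not nullable.

No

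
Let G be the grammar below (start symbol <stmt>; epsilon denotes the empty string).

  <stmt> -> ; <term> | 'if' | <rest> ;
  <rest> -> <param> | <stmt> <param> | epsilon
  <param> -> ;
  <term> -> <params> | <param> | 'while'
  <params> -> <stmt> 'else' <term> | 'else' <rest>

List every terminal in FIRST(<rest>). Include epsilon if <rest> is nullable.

{ 'if', ;, epsilon }

From <rest> -> <param>: add FIRST(<param>) = { ; }.
From <rest> -> <stmt> <param>: add FIRST(<stmt>) = { 'if', ; }.
<rest> -> epsilon contributes epsilon.
Union: FIRST(<rest>) = { 'if', ;, epsilon }.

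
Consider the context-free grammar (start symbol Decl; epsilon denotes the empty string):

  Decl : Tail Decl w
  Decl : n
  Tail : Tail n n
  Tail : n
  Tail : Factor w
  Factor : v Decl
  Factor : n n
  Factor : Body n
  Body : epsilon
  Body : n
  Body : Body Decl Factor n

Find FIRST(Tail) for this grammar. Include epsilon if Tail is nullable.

{ n, v }

From Tail : Tail n n: add FIRST(Tail) = { n, v }.
Tail : n contributes {n}.
From Tail : Factor w: add FIRST(Factor) = { n, v }.
Union: FIRST(Tail) = { n, v }.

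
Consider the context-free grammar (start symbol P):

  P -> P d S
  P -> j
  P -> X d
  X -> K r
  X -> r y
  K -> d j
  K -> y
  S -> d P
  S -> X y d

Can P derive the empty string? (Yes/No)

No nonterminal in this grammar is nullable.
No production of P has an RHS whose symbols are all nullable, so P is not nullable.

No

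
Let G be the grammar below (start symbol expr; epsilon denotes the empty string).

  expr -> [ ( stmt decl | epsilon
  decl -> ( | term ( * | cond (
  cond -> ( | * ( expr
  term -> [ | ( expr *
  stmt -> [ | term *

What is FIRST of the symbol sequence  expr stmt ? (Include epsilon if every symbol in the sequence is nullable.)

{ (, [ }

Add FIRST(expr)\{epsilon} = { [ }; expr is nullable, continue.
Add FIRST(stmt) = { (, [ }; stmt is not nullable, stop.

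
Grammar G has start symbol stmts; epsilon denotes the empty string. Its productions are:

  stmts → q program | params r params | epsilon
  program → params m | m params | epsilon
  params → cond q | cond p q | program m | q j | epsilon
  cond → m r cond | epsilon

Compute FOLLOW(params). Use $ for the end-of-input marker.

{ $, m, r }

In stmts → params r params: add FIRST(r params) = { r }.
In stmts → params r params: params is at the end, add FOLLOW(stmts) = { $ }.
In program → params m: add FIRST(m) = { m }.
In program → m params: params is at the end, add FOLLOW(program) = { $, m }.
Union: FOLLOW(params) = { $, m, r }.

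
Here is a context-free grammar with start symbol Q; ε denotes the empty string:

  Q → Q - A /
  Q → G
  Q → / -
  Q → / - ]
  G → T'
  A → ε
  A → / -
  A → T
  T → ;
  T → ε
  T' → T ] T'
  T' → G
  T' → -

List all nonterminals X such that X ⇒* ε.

{ A, T }

Directly nullable (have an ε-production): A, T.
No other nonterminal has a production whose RHS symbols are all nullable.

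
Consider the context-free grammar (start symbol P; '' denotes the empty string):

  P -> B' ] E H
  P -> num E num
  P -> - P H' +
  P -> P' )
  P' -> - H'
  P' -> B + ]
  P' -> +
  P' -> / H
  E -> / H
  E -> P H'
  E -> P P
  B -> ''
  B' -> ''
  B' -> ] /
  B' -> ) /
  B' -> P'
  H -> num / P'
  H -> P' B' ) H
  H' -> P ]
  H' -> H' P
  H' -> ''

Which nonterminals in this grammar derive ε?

Directly nullable (have an ''-production): B, B', H'.
No other nonterminal has a production whose RHS symbols are all nullable.

{ B, B', H' }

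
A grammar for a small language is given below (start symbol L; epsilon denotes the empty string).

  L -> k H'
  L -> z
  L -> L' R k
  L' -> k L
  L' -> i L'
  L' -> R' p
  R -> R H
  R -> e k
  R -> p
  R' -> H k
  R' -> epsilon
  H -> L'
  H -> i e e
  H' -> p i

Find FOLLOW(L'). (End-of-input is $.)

In L -> L' R k: add FIRST(R k) = { e, p }.
In L' -> i L': L' is at the end, add FOLLOW(L') = { e, i, k, p }.
In H -> L': L' is at the end, add FOLLOW(H) = { i, k, p }.
Union: FOLLOW(L') = { e, i, k, p }.

{ e, i, k, p }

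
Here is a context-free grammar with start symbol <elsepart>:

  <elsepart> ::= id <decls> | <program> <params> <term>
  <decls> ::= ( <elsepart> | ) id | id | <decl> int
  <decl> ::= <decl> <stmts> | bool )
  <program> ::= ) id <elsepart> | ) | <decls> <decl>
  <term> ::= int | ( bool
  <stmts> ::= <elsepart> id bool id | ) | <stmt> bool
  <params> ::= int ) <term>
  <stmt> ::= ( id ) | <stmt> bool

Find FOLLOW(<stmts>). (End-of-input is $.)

In <decl> ::= <decl> <stmts>: <stmts> is at the end, add FOLLOW(<decl>) = { (, ), bool, id, int }.
Union: FOLLOW(<stmts>) = { (, ), bool, id, int }.

{ (, ), bool, id, int }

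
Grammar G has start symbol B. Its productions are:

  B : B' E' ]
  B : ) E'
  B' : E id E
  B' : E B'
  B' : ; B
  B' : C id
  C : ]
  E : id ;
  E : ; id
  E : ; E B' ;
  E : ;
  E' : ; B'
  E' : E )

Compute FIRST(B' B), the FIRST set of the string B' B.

Add FIRST(B') = { ;, ], id }; B' is not nullable, stop.

{ ;, ], id }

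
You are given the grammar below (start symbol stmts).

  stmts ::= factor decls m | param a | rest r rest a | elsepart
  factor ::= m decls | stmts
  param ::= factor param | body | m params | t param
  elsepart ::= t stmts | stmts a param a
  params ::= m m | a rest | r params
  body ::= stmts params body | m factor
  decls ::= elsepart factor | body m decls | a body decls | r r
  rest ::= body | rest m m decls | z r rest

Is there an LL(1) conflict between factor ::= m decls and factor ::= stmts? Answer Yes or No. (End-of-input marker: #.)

Yes

FIRST(m decls) = { m } and FIRST(stmts) = { m, t, z }.
Both contain m, so the two alternatives are not disjoint — LL(1) conflict.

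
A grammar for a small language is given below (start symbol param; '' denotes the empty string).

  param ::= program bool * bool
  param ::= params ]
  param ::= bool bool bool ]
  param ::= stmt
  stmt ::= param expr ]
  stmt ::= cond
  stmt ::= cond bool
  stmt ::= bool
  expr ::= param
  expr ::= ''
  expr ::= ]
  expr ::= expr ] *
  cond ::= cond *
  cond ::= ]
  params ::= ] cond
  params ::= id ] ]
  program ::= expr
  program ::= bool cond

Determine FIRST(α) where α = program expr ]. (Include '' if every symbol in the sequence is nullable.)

{ ], bool, id }

Add FIRST(program)\{''} = { ], bool, id }; program is nullable, continue.
Add FIRST(expr)\{''} = { ], bool, id }; expr is nullable, continue.
] is a terminal; add {]} and stop.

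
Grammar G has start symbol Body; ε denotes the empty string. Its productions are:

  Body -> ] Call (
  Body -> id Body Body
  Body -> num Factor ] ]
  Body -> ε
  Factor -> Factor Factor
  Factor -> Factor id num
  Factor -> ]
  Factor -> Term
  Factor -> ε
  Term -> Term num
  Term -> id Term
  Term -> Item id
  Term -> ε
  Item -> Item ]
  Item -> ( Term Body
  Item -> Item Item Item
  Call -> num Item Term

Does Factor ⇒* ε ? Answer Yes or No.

Yes

Factor has an ε-production, so Factor ⇒ ε.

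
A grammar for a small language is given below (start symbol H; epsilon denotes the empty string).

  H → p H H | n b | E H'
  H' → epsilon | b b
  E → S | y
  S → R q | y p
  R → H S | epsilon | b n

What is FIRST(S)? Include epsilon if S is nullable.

From S → R q: R nullable, take FIRST(R) ∪ {q} = { b, n, p, q, y }.
S → y p contributes {y}.
Union: FIRST(S) = { b, n, p, q, y }.

{ b, n, p, q, y }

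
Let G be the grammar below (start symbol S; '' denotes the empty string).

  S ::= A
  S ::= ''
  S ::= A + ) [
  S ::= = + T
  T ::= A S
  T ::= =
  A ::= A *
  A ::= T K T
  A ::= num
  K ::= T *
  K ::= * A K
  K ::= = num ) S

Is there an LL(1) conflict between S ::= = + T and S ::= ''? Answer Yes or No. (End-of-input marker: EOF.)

FIRST(= + T) = { = } and FIRST('') = { '' }.
The second alternative is nullable and FOLLOW(S) = { EOF, *, +, =, num } shares = with FIRST of the first — conflict.

Yes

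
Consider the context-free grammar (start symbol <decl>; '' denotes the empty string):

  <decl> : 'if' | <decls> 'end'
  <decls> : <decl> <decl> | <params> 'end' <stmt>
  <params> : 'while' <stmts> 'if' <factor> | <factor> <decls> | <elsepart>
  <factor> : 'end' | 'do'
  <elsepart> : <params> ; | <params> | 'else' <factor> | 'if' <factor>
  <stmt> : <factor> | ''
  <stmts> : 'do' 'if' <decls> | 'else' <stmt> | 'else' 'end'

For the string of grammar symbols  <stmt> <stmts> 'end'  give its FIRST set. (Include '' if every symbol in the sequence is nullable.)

{ 'do', 'else', 'end' }

Add FIRST(<stmt>)\{''} = { 'do', 'end' }; <stmt> is nullable, continue.
Add FIRST(<stmts>) = { 'do', 'else' }; <stmts> is not nullable, stop.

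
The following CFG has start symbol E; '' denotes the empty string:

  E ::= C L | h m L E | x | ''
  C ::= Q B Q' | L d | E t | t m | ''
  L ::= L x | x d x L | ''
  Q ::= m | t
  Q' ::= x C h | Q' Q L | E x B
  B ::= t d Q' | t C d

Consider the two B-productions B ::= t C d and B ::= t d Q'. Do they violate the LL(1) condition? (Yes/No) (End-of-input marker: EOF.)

Yes

FIRST(t C d) = { t } and FIRST(t d Q') = { t }.
Both contain t, so the two alternatives are not disjoint — LL(1) conflict.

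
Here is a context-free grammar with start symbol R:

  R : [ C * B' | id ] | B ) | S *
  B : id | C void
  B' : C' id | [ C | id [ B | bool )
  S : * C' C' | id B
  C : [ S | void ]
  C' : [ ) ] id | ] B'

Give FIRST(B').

{ [, ], bool, id }

From B' : C' id: add FIRST(C') = { [, ] }.
B' : [ C contributes {[}.
B' : id [ B contributes {id}.
B' : bool ) contributes {bool}.
Union: FIRST(B') = { [, ], bool, id }.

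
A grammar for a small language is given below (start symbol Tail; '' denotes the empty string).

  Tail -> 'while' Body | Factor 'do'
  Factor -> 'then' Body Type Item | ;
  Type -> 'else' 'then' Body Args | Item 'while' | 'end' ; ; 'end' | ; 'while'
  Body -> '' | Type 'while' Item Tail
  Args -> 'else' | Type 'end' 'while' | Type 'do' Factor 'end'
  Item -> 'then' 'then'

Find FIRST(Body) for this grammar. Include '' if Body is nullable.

Body -> '' contributes ''.
From Body -> Type 'while' Item Tail: add FIRST(Type) = { 'else', 'end', 'then', ; }.
Union: FIRST(Body) = { 'else', 'end', 'then', ;, '' }.

{ 'else', 'end', 'then', ;, '' }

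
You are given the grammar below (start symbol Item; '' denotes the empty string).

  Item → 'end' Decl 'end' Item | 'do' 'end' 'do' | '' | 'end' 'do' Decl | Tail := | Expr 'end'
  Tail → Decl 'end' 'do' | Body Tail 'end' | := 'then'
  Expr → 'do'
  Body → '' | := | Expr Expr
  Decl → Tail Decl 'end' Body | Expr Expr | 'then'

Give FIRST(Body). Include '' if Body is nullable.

Body → '' contributes ''.
Body → := contributes {:=}.
From Body → Expr Expr: add FIRST(Expr) = { 'do' }.
Union: FIRST(Body) = { 'do', :=, '' }.

{ 'do', :=, '' }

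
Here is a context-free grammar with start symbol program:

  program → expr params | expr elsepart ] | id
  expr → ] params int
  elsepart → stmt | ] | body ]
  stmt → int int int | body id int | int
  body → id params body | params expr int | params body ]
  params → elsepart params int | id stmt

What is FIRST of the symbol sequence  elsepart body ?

Add FIRST(elsepart) = { ], id, int }; elsepart is not nullable, stop.

{ ], id, int }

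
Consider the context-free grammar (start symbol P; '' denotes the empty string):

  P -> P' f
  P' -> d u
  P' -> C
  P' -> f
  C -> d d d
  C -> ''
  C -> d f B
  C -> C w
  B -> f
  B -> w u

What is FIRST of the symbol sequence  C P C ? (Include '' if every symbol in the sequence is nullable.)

{ d, f, w }

Add FIRST(C)\{''} = { d, w }; C is nullable, continue.
Add FIRST(P) = { d, f, w }; P is not nullable, stop.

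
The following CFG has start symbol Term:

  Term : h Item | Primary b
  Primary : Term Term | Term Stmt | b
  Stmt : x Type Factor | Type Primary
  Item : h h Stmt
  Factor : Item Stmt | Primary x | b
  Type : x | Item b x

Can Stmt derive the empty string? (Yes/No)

No

No nonterminal in this grammar is nullable.
No production of Stmt has an RHS whose symbols are all nullable, so Stmt is not nullable.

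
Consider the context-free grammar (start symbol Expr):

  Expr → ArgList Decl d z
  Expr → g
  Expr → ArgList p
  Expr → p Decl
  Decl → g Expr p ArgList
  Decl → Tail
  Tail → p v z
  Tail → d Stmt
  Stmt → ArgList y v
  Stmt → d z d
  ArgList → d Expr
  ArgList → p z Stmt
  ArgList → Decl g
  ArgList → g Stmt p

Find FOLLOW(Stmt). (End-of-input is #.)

In Tail → d Stmt: Stmt is at the end, add FOLLOW(Tail) = { #, d, g, p, y }.
In ArgList → p z Stmt: Stmt is at the end, add FOLLOW(ArgList) = { #, d, g, p, y }.
In ArgList → g Stmt p: add FIRST(p) = { p }.
Union: FOLLOW(Stmt) = { #, d, g, p, y }.

{ #, d, g, p, y }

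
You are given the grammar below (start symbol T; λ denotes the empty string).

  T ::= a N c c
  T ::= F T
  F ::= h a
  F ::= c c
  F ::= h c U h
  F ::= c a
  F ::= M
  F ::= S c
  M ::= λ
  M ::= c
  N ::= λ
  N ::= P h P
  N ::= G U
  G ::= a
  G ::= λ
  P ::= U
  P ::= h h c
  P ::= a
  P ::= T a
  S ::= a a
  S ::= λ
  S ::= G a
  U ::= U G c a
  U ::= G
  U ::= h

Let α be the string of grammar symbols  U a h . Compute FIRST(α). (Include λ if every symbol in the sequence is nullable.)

Add FIRST(U)\{λ} = { a, c, h }; U is nullable, continue.
a is a terminal; add {a} and stop.

{ a, c, h }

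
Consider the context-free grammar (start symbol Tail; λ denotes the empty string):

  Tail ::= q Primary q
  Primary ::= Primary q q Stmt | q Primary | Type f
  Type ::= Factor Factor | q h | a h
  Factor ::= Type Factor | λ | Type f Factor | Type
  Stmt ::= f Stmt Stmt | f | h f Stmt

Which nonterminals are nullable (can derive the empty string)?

{ Factor, Type }

Directly nullable (have an λ-production): Factor.
Type ::= Factor Factor with every symbol nullable, so Type is nullable.
No other nonterminal has a production whose RHS symbols are all nullable.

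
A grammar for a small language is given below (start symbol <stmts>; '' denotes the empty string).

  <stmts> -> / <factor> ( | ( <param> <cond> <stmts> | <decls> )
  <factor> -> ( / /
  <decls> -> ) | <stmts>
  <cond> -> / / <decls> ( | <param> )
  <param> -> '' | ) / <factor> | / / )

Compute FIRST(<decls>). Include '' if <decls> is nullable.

<decls> -> ) contributes {)}.
From <decls> -> <stmts>: add FIRST(<stmts>) = { (, ), / }.
Union: FIRST(<decls>) = { (, ), / }.

{ (, ), / }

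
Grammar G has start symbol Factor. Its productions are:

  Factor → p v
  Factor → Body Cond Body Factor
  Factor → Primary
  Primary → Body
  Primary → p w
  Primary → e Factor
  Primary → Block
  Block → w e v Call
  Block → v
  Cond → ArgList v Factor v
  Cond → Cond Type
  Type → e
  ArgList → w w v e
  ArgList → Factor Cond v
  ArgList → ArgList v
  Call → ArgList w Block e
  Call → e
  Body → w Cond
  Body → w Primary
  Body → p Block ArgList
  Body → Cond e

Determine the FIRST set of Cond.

{ e, p, v, w }

From Cond → ArgList v Factor v: add FIRST(ArgList) = { e, p, v, w }.
From Cond → Cond Type: add FIRST(Cond) = { e, p, v, w }.
Union: FIRST(Cond) = { e, p, v, w }.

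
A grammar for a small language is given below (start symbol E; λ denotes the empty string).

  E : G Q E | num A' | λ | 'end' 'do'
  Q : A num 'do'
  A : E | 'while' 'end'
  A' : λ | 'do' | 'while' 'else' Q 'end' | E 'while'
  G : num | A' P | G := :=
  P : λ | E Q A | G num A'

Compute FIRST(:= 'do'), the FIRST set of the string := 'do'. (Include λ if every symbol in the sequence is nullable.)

{ := }

:= is a terminal; add {:=} and stop.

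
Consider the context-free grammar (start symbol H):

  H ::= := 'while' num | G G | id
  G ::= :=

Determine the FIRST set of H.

H ::= := 'while' num contributes {:=}.
From H ::= G G: add FIRST(G) = { := }.
H ::= id contributes {id}.
Union: FIRST(H) = { :=, id }.

{ :=, id }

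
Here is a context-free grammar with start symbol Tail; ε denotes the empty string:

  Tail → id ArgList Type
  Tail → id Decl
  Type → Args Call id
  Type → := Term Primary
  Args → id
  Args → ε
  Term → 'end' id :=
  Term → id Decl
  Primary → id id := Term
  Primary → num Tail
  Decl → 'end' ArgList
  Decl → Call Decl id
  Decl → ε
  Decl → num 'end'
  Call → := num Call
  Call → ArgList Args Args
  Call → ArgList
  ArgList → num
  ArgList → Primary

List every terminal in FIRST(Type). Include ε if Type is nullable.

{ :=, id, num }

From Type → Args Call id: Args nullable, take FIRST(Args) ∪ FIRST(Call) = { :=, id, num }.
Type → := Term Primary contributes {:=}.
Union: FIRST(Type) = { :=, id, num }.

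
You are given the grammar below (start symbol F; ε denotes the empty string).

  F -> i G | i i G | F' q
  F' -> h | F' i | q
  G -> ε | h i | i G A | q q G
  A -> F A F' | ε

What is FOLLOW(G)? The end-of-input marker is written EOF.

{ EOF, h, i, q }

In F -> i G: G is at the end, add FOLLOW(F) = { EOF, h, i, q }.
In F -> i i G: G is at the end, add FOLLOW(F) = { EOF, h, i, q }.
In G -> i G A: add FIRST(A)\{ε} = { h, i, q }.
  Since A is nullable, also add FOLLOW(G) = { EOF, h, i, q }.
In G -> q q G: G is at the end, add FOLLOW(G) = { EOF, h, i, q }.
Union: FOLLOW(G) = { EOF, h, i, q }.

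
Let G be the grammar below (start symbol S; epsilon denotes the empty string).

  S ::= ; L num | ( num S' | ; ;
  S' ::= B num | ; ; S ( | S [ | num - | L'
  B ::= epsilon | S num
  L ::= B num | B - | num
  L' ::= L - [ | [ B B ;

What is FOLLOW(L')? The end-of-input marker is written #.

In S' ::= L': L' is at the end, add FOLLOW(S') = { #, (, [, num }.
Union: FOLLOW(L') = { #, (, [, num }.

{ #, (, [, num }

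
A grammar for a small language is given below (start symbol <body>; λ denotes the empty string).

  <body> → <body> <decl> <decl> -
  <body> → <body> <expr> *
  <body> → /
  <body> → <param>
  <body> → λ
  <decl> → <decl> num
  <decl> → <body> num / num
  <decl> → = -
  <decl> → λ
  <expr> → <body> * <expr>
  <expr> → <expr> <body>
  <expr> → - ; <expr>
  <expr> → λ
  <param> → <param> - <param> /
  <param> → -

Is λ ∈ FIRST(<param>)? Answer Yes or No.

No

Nullable nonterminals: <body>, <decl>, <expr>.
No production of <param> has an RHS whose symbols are all nullable, so <param> is not nullable.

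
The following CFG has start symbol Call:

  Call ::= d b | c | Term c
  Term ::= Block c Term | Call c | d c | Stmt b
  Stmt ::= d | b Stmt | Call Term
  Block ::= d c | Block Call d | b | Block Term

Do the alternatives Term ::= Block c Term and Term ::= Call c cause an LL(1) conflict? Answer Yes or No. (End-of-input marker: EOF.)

FIRST(Block c Term) = { b, d } and FIRST(Call c) = { b, c, d }.
Both contain b, so the two alternatives are not disjoint — LL(1) conflict.

Yes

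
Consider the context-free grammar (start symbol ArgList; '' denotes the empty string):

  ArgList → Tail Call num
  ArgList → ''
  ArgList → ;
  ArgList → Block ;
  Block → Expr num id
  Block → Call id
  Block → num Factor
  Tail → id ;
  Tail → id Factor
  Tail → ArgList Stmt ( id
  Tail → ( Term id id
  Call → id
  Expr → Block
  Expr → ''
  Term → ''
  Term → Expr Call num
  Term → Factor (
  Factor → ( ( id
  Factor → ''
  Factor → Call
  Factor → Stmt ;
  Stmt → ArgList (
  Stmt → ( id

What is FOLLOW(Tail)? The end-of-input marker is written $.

In ArgList → Tail Call num: add FIRST(Call num) = { id }.
Union: FOLLOW(Tail) = { id }.

{ id }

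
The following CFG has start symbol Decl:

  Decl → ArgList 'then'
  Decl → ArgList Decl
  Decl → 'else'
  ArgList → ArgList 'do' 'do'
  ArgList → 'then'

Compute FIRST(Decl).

{ 'else', 'then' }

From Decl → ArgList 'then': add FIRST(ArgList) = { 'then' }.
From Decl → ArgList Decl: add FIRST(ArgList) = { 'then' }.
Decl → 'else' contributes {'else'}.
Union: FIRST(Decl) = { 'else', 'then' }.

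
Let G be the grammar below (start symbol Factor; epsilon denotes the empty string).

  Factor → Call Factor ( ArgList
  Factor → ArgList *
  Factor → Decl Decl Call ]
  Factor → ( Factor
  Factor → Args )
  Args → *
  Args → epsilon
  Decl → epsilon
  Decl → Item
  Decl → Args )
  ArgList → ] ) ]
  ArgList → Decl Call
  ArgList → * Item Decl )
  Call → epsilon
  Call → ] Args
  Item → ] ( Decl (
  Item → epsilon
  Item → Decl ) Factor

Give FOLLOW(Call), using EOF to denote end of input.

In Factor → Call Factor ( ArgList: add FIRST(Factor ( ArgList) = { (, ), *, ] }.
In Factor → Decl Decl Call ]: add FIRST(]) = { ] }.
In ArgList → Decl Call: Call is at the end, add FOLLOW(ArgList) = { EOF, (, ), *, ] }.
Union: FOLLOW(Call) = { EOF, (, ), *, ] }.

{ EOF, (, ), *, ] }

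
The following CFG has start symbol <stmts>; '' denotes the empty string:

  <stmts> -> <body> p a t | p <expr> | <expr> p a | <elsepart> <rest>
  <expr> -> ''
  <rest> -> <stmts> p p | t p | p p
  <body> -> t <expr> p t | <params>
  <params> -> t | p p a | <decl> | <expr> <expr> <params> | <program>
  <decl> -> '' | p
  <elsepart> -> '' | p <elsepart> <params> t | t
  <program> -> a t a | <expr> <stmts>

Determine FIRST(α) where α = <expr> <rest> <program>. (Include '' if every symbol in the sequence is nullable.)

{ a, p, t }

Add FIRST(<expr>)\{''} = {  }; <expr> is nullable, continue.
Add FIRST(<rest>) = { a, p, t }; <rest> is not nullable, stop.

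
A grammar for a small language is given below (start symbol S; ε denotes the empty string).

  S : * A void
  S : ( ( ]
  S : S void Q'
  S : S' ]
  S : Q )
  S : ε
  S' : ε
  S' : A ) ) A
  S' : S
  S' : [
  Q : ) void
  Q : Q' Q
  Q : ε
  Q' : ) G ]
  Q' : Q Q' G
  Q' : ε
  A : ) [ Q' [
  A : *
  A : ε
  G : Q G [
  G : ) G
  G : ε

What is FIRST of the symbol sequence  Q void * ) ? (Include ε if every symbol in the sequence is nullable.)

{ ), [, void }

Add FIRST(Q)\{ε} = { ), [ }; Q is nullable, continue.
void is a terminal; add {void} and stop.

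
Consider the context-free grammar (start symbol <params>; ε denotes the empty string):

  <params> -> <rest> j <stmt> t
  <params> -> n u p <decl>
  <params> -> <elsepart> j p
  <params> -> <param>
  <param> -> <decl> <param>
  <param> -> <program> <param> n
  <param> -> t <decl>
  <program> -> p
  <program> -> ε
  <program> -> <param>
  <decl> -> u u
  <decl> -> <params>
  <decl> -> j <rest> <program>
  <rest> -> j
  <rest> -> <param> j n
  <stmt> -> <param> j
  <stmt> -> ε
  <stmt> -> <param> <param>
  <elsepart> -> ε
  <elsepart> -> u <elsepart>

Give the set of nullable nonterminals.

Directly nullable (have an ε-production): <program>, <stmt>, <elsepart>.
No other nonterminal has a production whose RHS symbols are all nullable.

{ <elsepart>, <program>, <stmt> }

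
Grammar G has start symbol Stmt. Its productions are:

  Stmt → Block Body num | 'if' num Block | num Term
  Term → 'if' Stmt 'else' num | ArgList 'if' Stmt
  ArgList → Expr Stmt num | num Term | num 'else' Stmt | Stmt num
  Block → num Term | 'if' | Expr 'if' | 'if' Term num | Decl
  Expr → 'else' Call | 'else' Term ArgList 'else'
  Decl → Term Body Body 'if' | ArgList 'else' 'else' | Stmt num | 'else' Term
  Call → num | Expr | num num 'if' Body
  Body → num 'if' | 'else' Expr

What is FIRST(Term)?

{ 'else', 'if', num }

Term → 'if' Stmt 'else' num contributes {'if'}.
From Term → ArgList 'if' Stmt: add FIRST(ArgList) = { 'else', 'if', num }.
Union: FIRST(Term) = { 'else', 'if', num }.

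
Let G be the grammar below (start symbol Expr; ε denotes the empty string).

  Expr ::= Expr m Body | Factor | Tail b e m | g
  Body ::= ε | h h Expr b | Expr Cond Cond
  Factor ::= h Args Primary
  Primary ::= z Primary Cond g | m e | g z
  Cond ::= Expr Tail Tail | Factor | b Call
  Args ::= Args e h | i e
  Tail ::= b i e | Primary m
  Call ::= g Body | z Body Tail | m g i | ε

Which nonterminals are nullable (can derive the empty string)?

{ Body, Call }

Directly nullable (have an ε-production): Body, Call.
No other nonterminal has a production whose RHS symbols are all nullable.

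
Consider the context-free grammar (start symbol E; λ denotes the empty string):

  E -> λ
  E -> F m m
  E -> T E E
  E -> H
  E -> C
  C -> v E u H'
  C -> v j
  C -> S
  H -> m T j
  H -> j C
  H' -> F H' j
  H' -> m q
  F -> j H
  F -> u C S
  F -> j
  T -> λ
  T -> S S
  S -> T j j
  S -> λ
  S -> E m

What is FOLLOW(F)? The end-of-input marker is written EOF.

In E -> F m m: add FIRST(m m) = { m }.
In H' -> F H' j: add FIRST(H' j) = { j, m, u }.
Union: FOLLOW(F) = { j, m, u }.

{ j, m, u }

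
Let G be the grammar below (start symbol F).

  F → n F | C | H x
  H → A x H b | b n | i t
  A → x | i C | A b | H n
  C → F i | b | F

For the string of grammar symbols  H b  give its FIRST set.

Add FIRST(H) = { b, i, x }; H is not nullable, stop.

{ b, i, x }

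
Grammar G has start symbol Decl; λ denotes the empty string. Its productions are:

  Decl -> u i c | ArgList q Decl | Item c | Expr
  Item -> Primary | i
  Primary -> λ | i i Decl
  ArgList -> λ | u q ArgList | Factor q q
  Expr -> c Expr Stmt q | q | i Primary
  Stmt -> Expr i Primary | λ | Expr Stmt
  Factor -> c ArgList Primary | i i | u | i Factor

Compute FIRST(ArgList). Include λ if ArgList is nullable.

{ c, i, u, λ }

ArgList -> λ contributes λ.
ArgList -> u q ArgList contributes {u}.
From ArgList -> Factor q q: add FIRST(Factor) = { c, i, u }.
Union: FIRST(ArgList) = { c, i, u, λ }.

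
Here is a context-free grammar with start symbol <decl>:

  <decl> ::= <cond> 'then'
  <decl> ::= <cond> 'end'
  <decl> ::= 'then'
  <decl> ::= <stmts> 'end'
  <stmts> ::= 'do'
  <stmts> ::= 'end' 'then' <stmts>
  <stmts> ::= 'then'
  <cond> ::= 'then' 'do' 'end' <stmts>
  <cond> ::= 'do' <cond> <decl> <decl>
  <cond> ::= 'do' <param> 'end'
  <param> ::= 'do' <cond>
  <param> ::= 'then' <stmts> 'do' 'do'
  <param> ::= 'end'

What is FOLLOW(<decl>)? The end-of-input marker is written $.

<decl> is the start symbol, so $ ∈ FOLLOW(<decl>).
In <cond> ::= 'do' <cond> <decl> <decl>: add FIRST(<decl>) = { 'do', 'end', 'then' }.
In <cond> ::= 'do' <cond> <decl> <decl>: <decl> is at the end, add FOLLOW(<cond>) = { 'do', 'end', 'then' }.
Union: FOLLOW(<decl>) = { $, 'do', 'end', 'then' }.

{ $, 'do', 'end', 'then' }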